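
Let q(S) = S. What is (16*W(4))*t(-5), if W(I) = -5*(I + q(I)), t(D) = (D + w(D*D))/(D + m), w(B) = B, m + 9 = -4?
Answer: 6400/9 ≈ 711.11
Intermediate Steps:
m = -13 (m = -9 - 4 = -13)
t(D) = (D + D²)/(-13 + D) (t(D) = (D + D*D)/(D - 13) = (D + D²)/(-13 + D))
W(I) = -10*I (W(I) = -5*(I + I) = -10*I)
(16*W(4))*t(-5) = (16*(-10*4))*(-5*(1 - 5)/(-13 - 5)) = (16*(-40))*(-5*(-4)/(-18)) = -(-3200)*(-1)*(-4)/18 = -640*(-10/9) = 6400/9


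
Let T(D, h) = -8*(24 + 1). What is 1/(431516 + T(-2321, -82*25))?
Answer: 1/431316 ≈ 2.3185e-6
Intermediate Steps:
T(D, h) = -200 (T(D, h) = -8*25 = -200)
1/(431516 + T(-2321, -82*25)) = 1/(431516 - 200) = 1/431316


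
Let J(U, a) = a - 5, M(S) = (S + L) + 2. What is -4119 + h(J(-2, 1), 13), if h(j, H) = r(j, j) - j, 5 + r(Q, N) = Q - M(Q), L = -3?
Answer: -4119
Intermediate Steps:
M(S) = -1 + S (M(S) = (S - 3) + 2 = (-3 + S) + 2 = -1 + S)
J(U, a) = -5 + a
r(Q, N) = -4 (r(Q, N) = -5 + (Q - (-1 + Q)) = -5 + (Q + (1 - Q)) = -5 + 1 = -4)
h(j, H) = -4 - j
-4119 + h(J(-2, 1), 13) = -4119 + (-4 - (-5 + 1)) = -4119 + (-4 - 1*(-4)) = -4119 + (-4 + 4) = -4119 + 0 = -4119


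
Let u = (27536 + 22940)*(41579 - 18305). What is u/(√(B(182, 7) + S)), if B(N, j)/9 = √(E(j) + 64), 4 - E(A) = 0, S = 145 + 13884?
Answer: 1174778424/√(14029 + 18*√17) ≈ 9.8923e+6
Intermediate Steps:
S = 14029
E(A) = 4 (E(A) = 4 - 1*0 = 4 + 0 = 4)
B(N, j) = 18*√17 (B(N, j) = 9*√(4 + 64) = 9*√68 = 9*(2*√17) = 18*√17)
u = 1174778424 (u = 50476*23274 = 1174778424)
u/(√(B(182, 7) + S)) = 1174778424/(√(18*√17 + 14029)) = 1174778424/(√(14029 + 18*√17)) = 1174778424/√(14029 + 18*√17)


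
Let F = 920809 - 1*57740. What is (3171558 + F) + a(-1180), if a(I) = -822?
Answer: 4033805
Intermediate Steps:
F = 863069 (F = 920809 - 57740 = 863069)
(3171558 + F) + a(-1180) = (3171558 + 863069) - 822 = 4034627 - 822 = 4033805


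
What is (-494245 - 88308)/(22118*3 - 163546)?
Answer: 582553/97192 ≈ 5.9938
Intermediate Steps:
(-494245 - 88308)/(22118*3 - 163546) = -582553/(66354 - 163546) = -582553/(-97192) = -582553*(-1/97192) = 582553/97192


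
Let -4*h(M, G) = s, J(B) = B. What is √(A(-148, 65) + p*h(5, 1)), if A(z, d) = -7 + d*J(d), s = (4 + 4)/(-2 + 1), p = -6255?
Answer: 2*I*√2073 ≈ 91.06*I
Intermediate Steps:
s = -8 (s = 8/(-1) = 8*(-1) = -8)
A(z, d) = -7 + d² (A(z, d) = -7 + d*d = -7 + d²)
h(M, G) = 2 (h(M, G) = -¼*(-8) = 2)
√(A(-148, 65) + p*h(5, 1)) = √((-7 + 65²) - 6255*2) = √((-7 + 4225) - 12510) = √(4218 - 12510) = √(-8292) = 2*I*√2073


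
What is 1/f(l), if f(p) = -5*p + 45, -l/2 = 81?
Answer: 1/855 ≈ 0.0011696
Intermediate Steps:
l = -162 (l = -2*81 = -162)
f(p) = 45 - 5*p
1/f(l) = 1/(45 - 5*(-162)) = 1/(45 + 810) = 1/855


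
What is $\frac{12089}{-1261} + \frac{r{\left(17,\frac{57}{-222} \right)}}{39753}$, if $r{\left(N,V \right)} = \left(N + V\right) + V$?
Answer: $- \frac{17780469419}{1854755721} \approx -9.5864$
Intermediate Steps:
$r{\left(N,V \right)} = N + 2 V$
$\frac{12089}{-1261} + \frac{r{\left(17,\frac{57}{-222} \right)}}{39753} = \frac{12089}{-1261} + \frac{17 + 2 \frac{57}{-222}}{39753} = 12089 \left(- \frac{1}{1261}\right) + \left(17 + 2 \cdot 57 \left(- \frac{1}{222}\right)\right) \frac{1}{39753} = - \frac{12089}{1261} + \left(17 + 2 \left(- \frac{19}{74}\right)\right) \frac{1}{39753} = - \frac{12089}{1261} + \left(17 - \frac{19}{37}\right) \frac{1}{39753} = - \frac{12089}{1261} + \frac{610}{37} \cdot \frac{1}{39753} = - \frac{12089}{1261} + \frac{610}{1470861} = - \frac{17780469419}{1854755721}$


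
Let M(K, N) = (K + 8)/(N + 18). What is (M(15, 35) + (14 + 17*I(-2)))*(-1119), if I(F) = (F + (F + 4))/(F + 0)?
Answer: -856035/53 ≈ -16152.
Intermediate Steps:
I(F) = (4 + 2*F)/F (I(F) = (F + (4 + F))/F = (4 + 2*F)/F)
M(K, N) = (8 + K)/(18 + N)
(M(15, 35) + (14 + 17*I(-2)))*(-1119) = ((8 + 15)/(18 + 35) + (14 + 17*(2 + 4/(-2))))*(-1119) = (23/53 + (14 + 17*(2 + 4*(-½))))*(-1119) = ((1/53)*23 + (14 + 17*(2 - 2)))*(-1119) = (23/53 + (14 + 17*0))*(-1119) = (23/53 + (14 + 0))*(-1119) = (23/53 + 14)*(-1119) = (765/53)*(-1119) = -856035/53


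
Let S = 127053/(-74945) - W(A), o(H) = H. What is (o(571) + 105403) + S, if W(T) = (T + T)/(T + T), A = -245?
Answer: 7942019432/74945 ≈ 1.0597e+5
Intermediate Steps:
W(T) = 1 (W(T) = (2*T)/((2*T)) = (2*T)*(1/(2*T)) = 1)
S = -201998/74945 (S = 127053/(-74945) - 1*1 = 127053*(-1/74945) - 1 = -127053/74945 - 1 = -201998/74945 ≈ -2.6953)
(o(571) + 105403) + S = (571 + 105403) - 201998/74945 = 105974 - 201998/74945 = 7942019432/74945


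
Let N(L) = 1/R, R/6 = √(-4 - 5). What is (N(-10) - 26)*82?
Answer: -2132 - 41*I/9 ≈ -2132.0 - 4.5556*I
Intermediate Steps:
R = 18*I (R = 6*√(-4 - 5) = 6*√(-9) = 6*(3*I) = 18*I ≈ 18.0*I)
N(L) = -I/18 (N(L) = 1/(18*I) = 1*(-I/18) = -I/18)
(N(-10) - 26)*82 = (-I/18 - 26)*82 = (-26 - I/18)*82 = -2132 - 41*I/9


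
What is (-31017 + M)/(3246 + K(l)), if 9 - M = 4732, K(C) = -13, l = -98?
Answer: -35740/3233 ≈ -11.055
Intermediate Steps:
M = -4723 (M = 9 - 1*4732 = 9 - 4732 = -4723)
(-31017 + M)/(3246 + K(l)) = (-31017 - 4723)/(3246 - 13) = -35740/3233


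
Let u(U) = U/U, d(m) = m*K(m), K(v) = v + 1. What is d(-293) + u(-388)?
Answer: 85557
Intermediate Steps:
K(v) = 1 + v
d(m) = m*(1 + m)
u(U) = 1
d(-293) + u(-388) = -293*(1 - 293) + 1 = -293*(-292) + 1 = 85556 + 1 = 85557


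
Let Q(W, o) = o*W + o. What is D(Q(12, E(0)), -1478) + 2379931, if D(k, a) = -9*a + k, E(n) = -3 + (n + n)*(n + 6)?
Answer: 2393194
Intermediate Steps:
E(n) = -3 + 2*n*(6 + n) (E(n) = -3 + (2*n)*(6 + n) = -3 + 2*n*(6 + n))
Q(W, o) = o + W*o (Q(W, o) = W*o + o = o + W*o)
D(k, a) = k - 9*a
D(Q(12, E(0)), -1478) + 2379931 = ((-3 + 2*0² + 12*0)*(1 + 12) - 9*(-1478)) + 2379931 = ((-3 + 2*0 + 0)*13 + 13302) + 2379931 = ((-3 + 0 + 0)*13 + 13302) + 2379931 = (-3*13 + 13302) + 2379931 = (-39 + 13302) + 2379931 = 13263 + 2379931 = 2393194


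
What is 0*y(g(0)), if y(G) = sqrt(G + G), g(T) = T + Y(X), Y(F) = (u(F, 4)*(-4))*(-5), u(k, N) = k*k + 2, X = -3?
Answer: 0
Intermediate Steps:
u(k, N) = 2 + k**2 (u(k, N) = k**2 + 2 = 2 + k**2)
Y(F) = 40 + 20*F**2 (Y(F) = ((2 + F**2)*(-4))*(-5) = (-8 - 4*F**2)*(-5) = 40 + 20*F**2)
g(T) = 220 + T (g(T) = T + (40 + 20*(-3)**2) = T + (40 + 20*9) = T + (40 + 180) = T + 220 = 220 + T)
y(G) = sqrt(2)*sqrt(G) (y(G) = sqrt(2*G) = sqrt(2)*sqrt(G))
0*y(g(0)) = 0*(sqrt(2)*sqrt(220 + 0)) = 0*(sqrt(2)*sqrt(220)) = 0*(sqrt(2)*(2*sqrt(55))) = 0*(2*sqrt(110)) = 0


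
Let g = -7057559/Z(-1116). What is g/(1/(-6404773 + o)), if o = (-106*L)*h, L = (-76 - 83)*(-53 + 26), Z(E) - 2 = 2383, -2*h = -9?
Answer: 59654257404506/2385 ≈ 2.5012e+10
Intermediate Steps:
h = 9/2 (h = -½*(-9) = 9/2 ≈ 4.5000)
Z(E) = 2385 (Z(E) = 2 + 2383 = 2385)
L = 4293 (L = -159*(-27) = 4293)
g = -7057559/2385 ≈ -2959.1
o = -2047761 (o = -106*4293*(9/2) = -455058*9/2 = -2047761)
g/(1/(-6404773 + o)) = -7057559/(2385*(1/(-6404773 - 2047761))) = -7057559/(2385*(1/(-8452534))) = -7057559/(2385*(-1/8452534)) = -7057559/2385*(-8452534) = 59654257404506/2385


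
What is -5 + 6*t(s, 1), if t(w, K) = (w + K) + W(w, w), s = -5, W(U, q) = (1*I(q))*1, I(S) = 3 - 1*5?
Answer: -41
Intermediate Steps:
I(S) = -2 (I(S) = 3 - 5 = -2)
W(U, q) = -2 (W(U, q) = (1*(-2))*1 = -2*1 = -2)
t(w, K) = -2 + K + w (t(w, K) = (w + K) - 2 = (K + w) - 2 = -2 + K + w)
-5 + 6*t(s, 1) = -5 + 6*(-2 + 1 - 5) = -5 + 6*(-6) = -5 - 36 = -41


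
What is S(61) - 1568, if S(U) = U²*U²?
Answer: 13844273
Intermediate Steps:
S(U) = U⁴
S(61) - 1568 = 61⁴ - 1568 = 13845841 - 1568 = 13844273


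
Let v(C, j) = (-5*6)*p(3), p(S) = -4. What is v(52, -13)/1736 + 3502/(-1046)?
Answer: -372122/113491 ≈ -3.2789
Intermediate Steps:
v(C, j) = 120 (v(C, j) = -5*6*(-4) = -30*(-4) = 120)
v(52, -13)/1736 + 3502/(-1046) = 120/1736 + 3502/(-1046) = 120*(1/1736) + 3502*(-1/1046) = 15/217 - 1751/523 = -372122/113491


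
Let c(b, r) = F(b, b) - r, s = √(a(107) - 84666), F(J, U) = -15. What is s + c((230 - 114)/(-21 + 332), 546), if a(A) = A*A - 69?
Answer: -561 + I*√73286 ≈ -561.0 + 270.71*I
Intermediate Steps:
a(A) = -69 + A² (a(A) = A² - 69 = -69 + A²)
s = I*√73286 (s = √((-69 + 107²) - 84666) = √((-69 + 11449) - 84666) = √(11380 - 84666) = √(-73286) = I*√73286 ≈ 270.71*I)
c(b, r) = -15 - r
s + c((230 - 114)/(-21 + 332), 546) = I*√73286 + (-15 - 1*546) = I*√73286 + (-15 - 546) = I*√73286 - 561 = -561 + I*√73286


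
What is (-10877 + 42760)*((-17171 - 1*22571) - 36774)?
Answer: -2439559628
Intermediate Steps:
(-10877 + 42760)*((-17171 - 1*22571) - 36774) = 31883*((-17171 - 22571) - 36774) = 31883*(-39742 - 36774) = 31883*(-76516) = -2439559628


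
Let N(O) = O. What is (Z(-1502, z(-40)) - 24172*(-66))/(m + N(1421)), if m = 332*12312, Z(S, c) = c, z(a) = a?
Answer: 1595312/4089005 ≈ 0.39015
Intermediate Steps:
m = 4087584
(Z(-1502, z(-40)) - 24172*(-66))/(m + N(1421)) = (-40 - 24172*(-66))/(4087584 + 1421) = (-40 + 1595352)/4089005 = 1595312*(1/4089005) = 1595312/4089005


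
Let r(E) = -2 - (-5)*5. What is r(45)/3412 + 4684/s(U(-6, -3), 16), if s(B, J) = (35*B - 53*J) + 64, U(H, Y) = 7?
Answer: -15969411/1839068 ≈ -8.6834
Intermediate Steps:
r(E) = 23 (r(E) = -2 - 5*(-5) = -2 + 25 = 23)
s(B, J) = 64 - 53*J + 35*B (s(B, J) = (-53*J + 35*B) + 64 = 64 - 53*J + 35*B)
r(45)/3412 + 4684/s(U(-6, -3), 16) = 23/3412 + 4684/(64 - 53*16 + 35*7) = 23*(1/3412) + 4684/(64 - 848 + 245) = 23/3412 + 4684/(-539) = 23/3412 + 4684*(-1/539) = 23/3412 - 4684/539 = -15969411/1839068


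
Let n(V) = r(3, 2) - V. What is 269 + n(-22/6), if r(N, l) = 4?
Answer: 830/3 ≈ 276.67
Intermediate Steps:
n(V) = 4 - V
269 + n(-22/6) = 269 + (4 - (-22)/6) = 269 + (4 - 1*(-11/3)) = 269 + (4 + 11/3) = 269 + 23/3 = 830/3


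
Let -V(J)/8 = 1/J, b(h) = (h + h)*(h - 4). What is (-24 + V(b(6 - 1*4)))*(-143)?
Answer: 3289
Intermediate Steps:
b(h) = 2*h*(-4 + h) (b(h) = (2*h)*(-4 + h) = 2*h*(-4 + h))
V(J) = -8/J
(-24 + V(b(6 - 1*4)))*(-143) = (-24 - 8*1/(2*(-4 + (6 - 1*4))*(6 - 1*4)))*(-143) = (-24 - 8*1/(2*(-4 + (6 - 4))*(6 - 4)))*(-143) = (-24 - 8*1/(4*(-4 + 2)))*(-143) = (-24 - 8/(2*2*(-2)))*(-143) = (-24 - 8/(-8))*(-143) = (-24 - 8*(-⅛))*(-143) = (-24 + 1)*(-143) = -23*(-143) = 3289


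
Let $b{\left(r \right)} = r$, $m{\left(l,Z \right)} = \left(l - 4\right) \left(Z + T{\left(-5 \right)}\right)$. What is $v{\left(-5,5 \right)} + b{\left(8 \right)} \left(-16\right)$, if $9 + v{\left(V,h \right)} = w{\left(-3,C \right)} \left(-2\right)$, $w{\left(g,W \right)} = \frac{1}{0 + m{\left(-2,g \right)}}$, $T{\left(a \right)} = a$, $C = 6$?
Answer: $- \frac{3289}{24} \approx -137.04$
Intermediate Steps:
$m{\left(l,Z \right)} = \left(-5 + Z\right) \left(-4 + l\right)$ ($m{\left(l,Z \right)} = \left(l - 4\right) \left(Z - 5\right) = \left(-4 + l\right) \left(-5 + Z\right) = \left(-5 + Z\right) \left(-4 + l\right)$)
$w{\left(g,W \right)} = \frac{1}{30 - 6 g}$ ($w{\left(g,W \right)} = \frac{1}{0 + \left(20 - -10 - 4 g + g \left(-2\right)\right)} = \frac{1}{0 + \left(20 + 10 - 4 g - 2 g\right)} = \frac{1}{0 - \left(-30 + 6 g\right)} = \frac{1}{30 - 6 g}$)
$v{\left(V,h \right)} = - \frac{217}{24}$ ($v{\left(V,h \right)} = -9 + \frac{1}{6 \left(5 - -3\right)} \left(-2\right) = -9 + \frac{1}{6 \left(5 + 3\right)} \left(-2\right) = -9 + \frac{1}{6 \cdot 8} \left(-2\right) = -9 + \frac{1}{6} \cdot \frac{1}{8} \left(-2\right) = -9 + \frac{1}{48} \left(-2\right) = -9 - \frac{1}{24} = - \frac{217}{24}$)
$v{\left(-5,5 \right)} + b{\left(8 \right)} \left(-16\right) = - \frac{217}{24} + 8 \left(-16\right) = - \frac{217}{24} - 128 = - \frac{3289}{24}$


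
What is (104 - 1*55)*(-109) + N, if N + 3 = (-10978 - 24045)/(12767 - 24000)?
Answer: -59994129/11233 ≈ -5340.9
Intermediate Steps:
N = 1324/11233 (N = -3 + (-10978 - 24045)/(12767 - 24000) = -3 - 35023/(-11233) = -3 - 35023*(-1/11233) = -3 + 35023/11233 = 1324/11233 ≈ 0.11787)
(104 - 1*55)*(-109) + N = (104 - 1*55)*(-109) + 1324/11233 = (104 - 55)*(-109) + 1324/11233 = 49*(-109) + 1324/11233 = -5341 + 1324/11233 = -59994129/11233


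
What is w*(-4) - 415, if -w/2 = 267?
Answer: 1721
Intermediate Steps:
w = -534 (w = -2*267 = -534)
w*(-4) - 415 = -534*(-4) - 415 = 2136 - 415 = 1721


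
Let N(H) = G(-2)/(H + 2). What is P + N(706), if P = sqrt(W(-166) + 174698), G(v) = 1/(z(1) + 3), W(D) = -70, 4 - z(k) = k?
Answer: 1/4248 + 2*sqrt(43657) ≈ 417.89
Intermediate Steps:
z(k) = 4 - k
G(v) = 1/6 (G(v) = 1/((4 - 1*1) + 3) = 1/((4 - 1) + 3) = 1/(3 + 3) = 1/6)
P = 2*sqrt(43657) (P = sqrt(-70 + 174698) = sqrt(174628) = 2*sqrt(43657) ≈ 417.89)
N(H) = 1/(6*(2 + H)) (N(H) = (1/6)/(H + 2) = (1/6)/(2 + H) = 1/(6*(2 + H)))
P + N(706) = 2*sqrt(43657) + 1/(6*(2 + 706)) = 2*sqrt(43657) + (1/6)/708 = 2*sqrt(43657) + (1/6)*(1/708) = 2*sqrt(43657) + 1/4248 = 1/4248 + 2*sqrt(43657)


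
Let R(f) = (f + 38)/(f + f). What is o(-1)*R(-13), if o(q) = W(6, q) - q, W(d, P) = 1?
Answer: -25/13 ≈ -1.9231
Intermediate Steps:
R(f) = (38 + f)/(2*f) (R(f) = (38 + f)/((2*f)) = (38 + f)*(1/(2*f)) = (38 + f)/(2*f))
o(q) = 1 - q
o(-1)*R(-13) = (1 - 1*(-1))*((½)*(38 - 13)/(-13)) = (1 + 1)*((½)*(-1/13)*25) = 2*(-25/26) = -25/13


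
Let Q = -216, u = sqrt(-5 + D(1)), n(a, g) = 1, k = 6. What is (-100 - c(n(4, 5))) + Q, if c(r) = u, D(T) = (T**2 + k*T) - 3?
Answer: -316 - I ≈ -316.0 - 1.0*I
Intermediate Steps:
D(T) = -3 + T**2 + 6*T (D(T) = (T**2 + 6*T) - 3 = -3 + T**2 + 6*T)
u = I (u = sqrt(-5 + (-3 + 1**2 + 6*1)) = sqrt(-5 + (-3 + 1 + 6)) = sqrt(-5 + 4) = sqrt(-1) = I ≈ 1.0*I)
c(r) = I
(-100 - c(n(4, 5))) + Q = (-100 - I) - 216 = -316 - I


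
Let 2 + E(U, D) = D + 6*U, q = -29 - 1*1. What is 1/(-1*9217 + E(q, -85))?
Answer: -1/9484 ≈ -0.00010544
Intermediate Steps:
q = -30 (q = -29 - 1 = -30)
E(U, D) = -2 + D + 6*U (E(U, D) = -2 + (D + 6*U) = -2 + D + 6*U)
1/(-1*9217 + E(q, -85)) = 1/(-1*9217 + (-2 - 85 + 6*(-30))) = 1/(-9217 + (-2 - 85 - 180)) = 1/(-9217 - 267) = 1/(-9484) = -1/9484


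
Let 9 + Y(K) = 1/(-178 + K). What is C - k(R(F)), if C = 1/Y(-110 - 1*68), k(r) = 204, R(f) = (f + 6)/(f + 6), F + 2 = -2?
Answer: -654176/3205 ≈ -204.11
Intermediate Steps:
F = -4 (F = -2 - 2 = -4)
R(f) = 1 (R(f) = (6 + f)/(6 + f) = 1)
Y(K) = -9 + 1/(-178 + K)
C = -356/3205 (C = 1/((1603 - 9*(-110 - 1*68))/(-178 + (-110 - 1*68))) = 1/((1603 - 9*(-110 - 68))/(-178 + (-110 - 68))) = 1/((1603 - 9*(-178))/(-178 - 178)) = 1/((1603 + 1602)/(-356)) = 1/(-1/356*3205) = 1/(-3205/356) = -356/3205 ≈ -0.11108)
C - k(R(F)) = -356/3205 - 1*204 = -356/3205 - 204 = -654176/3205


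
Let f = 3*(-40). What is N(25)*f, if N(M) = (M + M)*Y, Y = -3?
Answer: 18000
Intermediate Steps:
f = -120
N(M) = -6*M (N(M) = (M + M)*(-3) = (2*M)*(-3) = -6*M)
N(25)*f = -6*25*(-120) = -150*(-120) = 18000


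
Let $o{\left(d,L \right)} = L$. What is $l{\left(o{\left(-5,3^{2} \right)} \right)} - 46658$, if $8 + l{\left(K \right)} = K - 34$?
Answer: $-46691$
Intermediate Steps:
$l{\left(K \right)} = -42 + K$ ($l{\left(K \right)} = -8 + \left(K - 34\right) = -8 + \left(-34 + K\right) = -42 + K$)
$l{\left(o{\left(-5,3^{2} \right)} \right)} - 46658 = \left(-42 + 3^{2}\right) - 46658 = \left(-42 + 9\right) - 46658 = -33 - 46658 = -46691$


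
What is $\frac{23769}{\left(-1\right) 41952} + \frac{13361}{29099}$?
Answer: $- \frac{2300587}{21416864} \approx -0.10742$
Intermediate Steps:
$\frac{23769}{\left(-1\right) 41952} + \frac{13361}{29099} = \frac{23769}{-41952} + 13361 \cdot \frac{1}{29099} = 23769 \left(- \frac{1}{41952}\right) + \frac{13361}{29099} = - \frac{417}{736} + \frac{13361}{29099} = - \frac{2300587}{21416864}$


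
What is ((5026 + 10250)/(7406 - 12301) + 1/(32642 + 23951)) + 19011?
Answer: 5265614705312/277022735 ≈ 19008.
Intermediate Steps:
((5026 + 10250)/(7406 - 12301) + 1/(32642 + 23951)) + 19011 = (15276/(-4895) + 1/56593) + 19011 = (15276*(-1/4895) + 1/56593) + 19011 = (-15276/4895 + 1/56593) + 19011 = -864509773/277022735 + 19011 = 5265614705312/277022735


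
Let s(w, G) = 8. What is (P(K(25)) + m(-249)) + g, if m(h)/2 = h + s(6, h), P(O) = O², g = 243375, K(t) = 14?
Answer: 243089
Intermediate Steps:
m(h) = 16 + 2*h (m(h) = 2*(h + 8) = 2*(8 + h) = 16 + 2*h)
(P(K(25)) + m(-249)) + g = (14² + (16 + 2*(-249))) + 243375 = (196 + (16 - 498)) + 243375 = (196 - 482) + 243375 = -286 + 243375 = 243089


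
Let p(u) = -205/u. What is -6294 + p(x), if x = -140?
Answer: -176191/28 ≈ -6292.5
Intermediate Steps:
-6294 + p(x) = -6294 - 205/(-140) = -6294 - 205*(-1/140) = -6294 + 41/28 = -176191/28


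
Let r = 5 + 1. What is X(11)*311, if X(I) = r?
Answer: 1866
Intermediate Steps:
r = 6
X(I) = 6
X(11)*311 = 6*311 = 1866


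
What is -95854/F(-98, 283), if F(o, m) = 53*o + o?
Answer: 47927/2646 ≈ 18.113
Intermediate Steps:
F(o, m) = 54*o
-95854/F(-98, 283) = -95854/(54*(-98)) = -95854/(-5292) = -95854*(-1/5292) = 47927/2646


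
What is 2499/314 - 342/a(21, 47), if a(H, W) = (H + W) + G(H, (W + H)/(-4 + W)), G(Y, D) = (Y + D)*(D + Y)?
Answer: 823934505/111843974 ≈ 7.3668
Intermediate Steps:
G(Y, D) = (D + Y)² (G(Y, D) = (D + Y)*(D + Y) = (D + Y)²)
a(H, W) = H + W + (H + (H + W)/(-4 + W))² (a(H, W) = (H + W) + ((W + H)/(-4 + W) + H)² = (H + W) + ((H + W)/(-4 + W) + H)² = (H + W) + (H + (H + W)/(-4 + W))² = H + W + (H + (H + W)/(-4 + W))²)
2499/314 - 342/a(21, 47) = 2499/314 - 342/(21 + 47 + (47 - 3*21 + 21*47)²/(-4 + 47)²) = 2499*(1/314) - 342/(21 + 47 + (47 - 63 + 987)²/43²) = 2499/314 - 342/(21 + 47 + (1/1849)*971²) = 2499/314 - 342/(21 + 47 + (1/1849)*942841) = 2499/314 - 342/(21 + 47 + 942841/1849) = 2499/314 - 342/1068573/1849 = 2499/314 - 342*1849/1068573 = 2499/314 - 210786/356191 = 823934505/111843974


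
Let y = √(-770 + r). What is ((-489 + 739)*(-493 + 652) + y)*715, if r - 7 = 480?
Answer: 28421250 + 715*I*√283 ≈ 2.8421e+7 + 12028.0*I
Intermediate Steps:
r = 487 (r = 7 + 480 = 487)
y = I*√283 (y = √(-770 + 487) = √(-283) = I*√283 ≈ 16.823*I)
((-489 + 739)*(-493 + 652) + y)*715 = ((-489 + 739)*(-493 + 652) + I*√283)*715 = (250*159 + I*√283)*715 = (39750 + I*√283)*715 = 28421250 + 715*I*√283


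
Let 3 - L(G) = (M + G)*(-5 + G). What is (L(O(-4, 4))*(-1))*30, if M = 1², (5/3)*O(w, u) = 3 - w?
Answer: -1074/5 ≈ -214.80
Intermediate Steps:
O(w, u) = 9/5 - 3*w/5 (O(w, u) = 3*(3 - w)/5 = 9/5 - 3*w/5)
M = 1
L(G) = 3 - (1 + G)*(-5 + G)
(L(O(-4, 4))*(-1))*30 = ((8 - (9/5 - ⅗*(-4))² + 4*(9/5 - ⅗*(-4)))*(-1))*30 = ((8 - (9/5 + 12/5)² + 4*(9/5 + 12/5))*(-1))*30 = ((8 - (21/5)² + 4*(21/5))*(-1))*30 = ((8 - 1*441/25 + 84/5)*(-1))*30 = ((8 - 441/25 + 84/5)*(-1))*30 = ((179/25)*(-1))*30 = -179/25*30 = -1074/5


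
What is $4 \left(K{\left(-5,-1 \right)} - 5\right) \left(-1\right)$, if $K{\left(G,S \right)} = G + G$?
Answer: $60$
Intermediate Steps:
$K{\left(G,S \right)} = 2 G$
$4 \left(K{\left(-5,-1 \right)} - 5\right) \left(-1\right) = 4 \left(2 \left(-5\right) - 5\right) \left(-1\right) = 4 \left(-10 - 5\right) \left(-1\right) = 4 \left(-15\right) \left(-1\right) = \left(-60\right) \left(-1\right) = 60$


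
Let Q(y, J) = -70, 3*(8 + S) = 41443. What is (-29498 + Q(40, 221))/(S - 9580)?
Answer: -88704/12679 ≈ -6.9961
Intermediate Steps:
S = 41419/3 (S = -8 + (⅓)*41443 = -8 + 41443/3 = 41419/3 ≈ 13806.)
(-29498 + Q(40, 221))/(S - 9580) = (-29498 - 70)/(41419/3 - 9580) = -29568/12679/3 = -29568*3/12679 = -88704/12679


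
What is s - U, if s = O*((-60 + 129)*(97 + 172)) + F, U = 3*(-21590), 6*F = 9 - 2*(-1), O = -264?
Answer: -29011993/6 ≈ -4.8353e+6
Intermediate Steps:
F = 11/6 (F = (9 - 2*(-1))/6 = (9 + 2)/6 = (1/6)*11 = 11/6 ≈ 1.8333)
U = -64770
s = -29400613/6 (s = -264*(-60 + 129)*(97 + 172) + 11/6 = -18216*269 + 11/6 = -264*18561 + 11/6 = -4900104 + 11/6 = -29400613/6 ≈ -4.9001e+6)
s - U = -29400613/6 - 1*(-64770) = -29400613/6 + 64770 = -29011993/6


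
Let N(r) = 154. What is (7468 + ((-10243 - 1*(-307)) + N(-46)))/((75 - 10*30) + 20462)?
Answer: -2314/20237 ≈ -0.11434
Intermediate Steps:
(7468 + ((-10243 - 1*(-307)) + N(-46)))/((75 - 10*30) + 20462) = (7468 + ((-10243 - 1*(-307)) + 154))/((75 - 10*30) + 20462) = (7468 + ((-10243 + 307) + 154))/((75 - 300) + 20462) = (7468 + (-9936 + 154))/(-225 + 20462) = (7468 - 9782)/20237 = -2314*1/20237 = -2314/20237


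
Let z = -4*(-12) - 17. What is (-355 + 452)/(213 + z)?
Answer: 97/244 ≈ 0.39754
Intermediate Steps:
z = 31 (z = 48 - 17 = 31)
(-355 + 452)/(213 + z) = (-355 + 452)/(213 + 31) = 97/244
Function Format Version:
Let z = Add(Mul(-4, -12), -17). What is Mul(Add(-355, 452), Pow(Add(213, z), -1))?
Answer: Rational(97, 244) ≈ 0.39754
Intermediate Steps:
z = 31 (z = Add(48, -17) = 31)
Mul(Add(-355, 452), Pow(Add(213, z), -1)) = Mul(Add(-355, 452), Pow(Add(213, 31), -1)) = Mul(97, Pow(244, -1)) = Mul(97, Rational(1, 244)) = Rational(97, 244)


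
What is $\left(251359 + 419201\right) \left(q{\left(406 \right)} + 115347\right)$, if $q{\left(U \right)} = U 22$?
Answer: $83336526240$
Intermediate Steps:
$q{\left(U \right)} = 22 U$
$\left(251359 + 419201\right) \left(q{\left(406 \right)} + 115347\right) = \left(251359 + 419201\right) \left(22 \cdot 406 + 115347\right) = 670560 \left(8932 + 115347\right) = 670560 \cdot 124279 = 83336526240$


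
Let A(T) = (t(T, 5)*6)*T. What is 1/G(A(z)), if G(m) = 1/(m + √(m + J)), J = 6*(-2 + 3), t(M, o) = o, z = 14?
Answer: 420 + √426 ≈ 440.64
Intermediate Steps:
J = 6 (J = 6*1 = 6)
A(T) = 30*T (A(T) = (5*6)*T = 30*T)
G(m) = 1/(m + √(6 + m)) (G(m) = 1/(m + √(m + 6)) = 1/(m + √(6 + m)))
1/G(A(z)) = 1/(1/(30*14 + √(6 + 30*14))) = 1/(1/(420 + √(6 + 420))) = 1/(1/(420 + √426)) = 420 + √426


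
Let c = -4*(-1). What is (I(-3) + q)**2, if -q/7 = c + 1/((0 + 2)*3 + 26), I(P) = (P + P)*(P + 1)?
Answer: 269361/1024 ≈ 263.05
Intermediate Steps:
I(P) = 2*P*(1 + P) (I(P) = (2*P)*(1 + P) = 2*P*(1 + P))
c = 4
q = -903/32 (q = -7*(4 + 1/((0 + 2)*3 + 26)) = -7*(4 + 1/(2*3 + 26)) = -7*(4 + 1/(6 + 26)) = -7*(4 + 1/32) = -7*129/32 = -903/32 ≈ -28.219)
(I(-3) + q)**2 = (2*(-3)*(1 - 3) - 903/32)**2 = (2*(-3)*(-2) - 903/32)**2 = (12 - 903/32)**2 = (-519/32)**2 = 269361/1024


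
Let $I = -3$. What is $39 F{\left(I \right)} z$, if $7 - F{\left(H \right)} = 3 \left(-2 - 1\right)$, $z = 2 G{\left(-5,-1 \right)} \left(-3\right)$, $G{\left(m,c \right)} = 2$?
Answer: $-7488$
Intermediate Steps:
$z = -12$ ($z = 2 \cdot 2 \left(-3\right) = 4 \left(-3\right) = -12$)
$F{\left(H \right)} = 16$ ($F{\left(H \right)} = 7 - 3 \left(-2 - 1\right) = 7 - 3 \left(-3\right) = 7 - -9 = 7 + 9 = 16$)
$39 F{\left(I \right)} z = 39 \cdot 16 \left(-12\right) = 624 \left(-12\right) = -7488$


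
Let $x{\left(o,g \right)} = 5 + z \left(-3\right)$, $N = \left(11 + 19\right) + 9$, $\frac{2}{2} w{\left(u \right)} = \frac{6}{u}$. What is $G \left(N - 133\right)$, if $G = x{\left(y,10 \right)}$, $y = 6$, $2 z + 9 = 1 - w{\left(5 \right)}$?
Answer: $- \frac{8836}{5} \approx -1767.2$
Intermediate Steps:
$w{\left(u \right)} = \frac{6}{u}$
$z = - \frac{23}{5}$ ($z = - \frac{9}{2} + \frac{1 - \frac{6}{5}}{2} = - \frac{9}{2} + \frac{1}{2} \left(- \frac{1}{5}\right) = - \frac{9}{2} - \frac{1}{10} = - \frac{23}{5} \approx -4.6$)
$N = 39$ ($N = 30 + 9 = 39$)
$x{\left(o,g \right)} = \frac{94}{5}$ ($x{\left(o,g \right)} = 5 - - \frac{69}{5} = 5 + \frac{69}{5} = \frac{94}{5}$)
$G = \frac{94}{5} \approx 18.8$
$G \left(N - 133\right) = \frac{94 \left(39 - 133\right)}{5} = \frac{94}{5} \left(-94\right) = - \frac{8836}{5}$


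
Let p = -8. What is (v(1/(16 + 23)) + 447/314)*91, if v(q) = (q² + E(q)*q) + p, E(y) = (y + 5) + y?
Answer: -2394539/4082 ≈ -586.61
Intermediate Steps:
E(y) = 5 + 2*y (E(y) = (5 + y) + y = 5 + 2*y)
v(q) = -8 + q² + q*(5 + 2*q) (v(q) = (q² + (5 + 2*q)*q) - 8 = (q² + q*(5 + 2*q)) - 8 = -8 + q² + q*(5 + 2*q))
(v(1/(16 + 23)) + 447/314)*91 = ((-8 + 3*(1/(16 + 23))² + 5/(16 + 23)) + 447/314)*91 = ((-8 + 3*(1/39)² + 5/39) + 447*(1/314))*91 = ((-8 + 3*(1/39)² + 5*(1/39)) + 447/314)*91 = ((-8 + 3*(1/1521) + 5/39) + 447/314)*91 = ((-8 + 1/507 + 5/39) + 447/314)*91 = (-1330/169 + 447/314)*91 = -342077/53066*91 = -2394539/4082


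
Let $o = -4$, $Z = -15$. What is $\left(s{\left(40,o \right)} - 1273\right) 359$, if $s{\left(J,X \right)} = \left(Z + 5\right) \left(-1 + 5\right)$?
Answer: $-471367$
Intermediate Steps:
$s{\left(J,X \right)} = -40$ ($s{\left(J,X \right)} = \left(-15 + 5\right) \left(-1 + 5\right) = \left(-10\right) 4 = -40$)
$\left(s{\left(40,o \right)} - 1273\right) 359 = \left(-40 - 1273\right) 359 = \left(-1313\right) 359 = -471367$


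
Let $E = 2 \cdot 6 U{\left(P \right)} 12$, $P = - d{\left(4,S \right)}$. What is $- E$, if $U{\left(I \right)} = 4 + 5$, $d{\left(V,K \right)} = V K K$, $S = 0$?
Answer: $-1296$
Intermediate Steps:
$d{\left(V,K \right)} = V K^{2}$ ($d{\left(V,K \right)} = K V K = V K^{2}$)
$P = 0$ ($P = - 4 \cdot 0^{2} = - 4 \cdot 0 = \left(-1\right) 0 = 0$)
$U{\left(I \right)} = 9$
$E = 1296$ ($E = 2 \cdot 6 \cdot 9 \cdot 12 = 12 \cdot 9 \cdot 12 = 108 \cdot 12 = 1296$)
$- E = \left(-1\right) 1296 = -1296$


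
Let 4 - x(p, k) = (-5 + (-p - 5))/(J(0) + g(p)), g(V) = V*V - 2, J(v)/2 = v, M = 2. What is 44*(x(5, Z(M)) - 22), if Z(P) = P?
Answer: -17556/23 ≈ -763.30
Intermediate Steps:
J(v) = 2*v
g(V) = -2 + V**2 (g(V) = V**2 - 2 = -2 + V**2)
x(p, k) = 4 - (-10 - p)/(-2 + p**2) (x(p, k) = 4 - (-5 + (-p - 5))/(2*0 + (-2 + p**2)) = 4 - (-5 + (-5 - p))/(0 + (-2 + p**2)) = 4 - (-10 - p)/(-2 + p**2))
44*(x(5, Z(M)) - 22) = 44*((2 + 5 + 4*5**2)/(-2 + 5**2) - 22) = 44*((2 + 5 + 4*25)/(-2 + 25) - 22) = 44*((2 + 5 + 100)/23 - 22) = 44*((1/23)*107 - 22) = 44*(107/23 - 22) = 44*(-399/23) = -17556/23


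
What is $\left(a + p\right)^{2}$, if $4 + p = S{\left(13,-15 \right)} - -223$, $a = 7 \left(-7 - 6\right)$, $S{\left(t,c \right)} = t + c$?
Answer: $15876$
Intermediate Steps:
$S{\left(t,c \right)} = c + t$
$a = -91$ ($a = 7 \left(-13\right) = -91$)
$p = 217$ ($p = -4 + \left(\left(-15 + 13\right) - -223\right) = -4 + \left(-2 + 223\right) = -4 + 221 = 217$)
$\left(a + p\right)^{2} = \left(-91 + 217\right)^{2} = 126^{2} = 15876$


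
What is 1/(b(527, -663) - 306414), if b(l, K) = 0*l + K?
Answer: -1/307077 ≈ -3.2565e-6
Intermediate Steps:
b(l, K) = K (b(l, K) = 0 + K = K)
1/(b(527, -663) - 306414) = 1/(-663 - 306414) = 1/(-307077) = -1/307077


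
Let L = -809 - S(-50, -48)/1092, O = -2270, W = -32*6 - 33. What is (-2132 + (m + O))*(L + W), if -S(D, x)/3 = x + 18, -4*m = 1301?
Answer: 3558730527/728 ≈ 4.8884e+6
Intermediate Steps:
m = -1301/4 (m = -¼*1301 = -1301/4 ≈ -325.25)
W = -225 (W = -192 - 33 = -225)
S(D, x) = -54 - 3*x (S(D, x) = -3*(x + 18) = -3*(18 + x) = -54 - 3*x)
L = -147253/182 (L = -809 - (-54 - 3*(-48))/1092 = -809 - (-54 + 144)/1092 = -809 - 90/1092 = -809 - 1*15/182 = -809 - 15/182 = -147253/182 ≈ -809.08)
(-2132 + (m + O))*(L + W) = (-2132 + (-1301/4 - 2270))*(-147253/182 - 225) = (-2132 - 10381/4)*(-188203/182) = -18909/4*(-188203/182) = 3558730527/728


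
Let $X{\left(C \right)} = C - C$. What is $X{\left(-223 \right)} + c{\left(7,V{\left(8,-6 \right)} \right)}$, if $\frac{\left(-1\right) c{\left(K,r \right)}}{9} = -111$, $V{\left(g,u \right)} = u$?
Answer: $999$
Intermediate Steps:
$X{\left(C \right)} = 0$
$c{\left(K,r \right)} = 999$ ($c{\left(K,r \right)} = \left(-9\right) \left(-111\right) = 999$)
$X{\left(-223 \right)} + c{\left(7,V{\left(8,-6 \right)} \right)} = 0 + 999 = 999$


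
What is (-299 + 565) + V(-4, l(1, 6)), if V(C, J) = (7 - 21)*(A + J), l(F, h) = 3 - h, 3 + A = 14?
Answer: 154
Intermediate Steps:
A = 11 (A = -3 + 14 = 11)
V(C, J) = -154 - 14*J (V(C, J) = (7 - 21)*(11 + J) = -14*(11 + J) = -154 - 14*J)
(-299 + 565) + V(-4, l(1, 6)) = (-299 + 565) + (-154 - 14*(3 - 1*6)) = 266 + (-154 - 14*(3 - 6)) = 266 + (-154 - 14*(-3)) = 266 + (-154 + 42) = 266 - 112 = 154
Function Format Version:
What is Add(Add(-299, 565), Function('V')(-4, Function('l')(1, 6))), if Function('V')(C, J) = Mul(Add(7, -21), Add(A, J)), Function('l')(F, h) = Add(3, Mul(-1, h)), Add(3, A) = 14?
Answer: 154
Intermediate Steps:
A = 11 (A = Add(-3, 14) = 11)
Function('V')(C, J) = Add(-154, Mul(-14, J)) (Function('V')(C, J) = Mul(Add(7, -21), Add(11, J)) = Mul(-14, Add(11, J)) = Add(-154, Mul(-14, J)))
Add(Add(-299, 565), Function('V')(-4, Function('l')(1, 6))) = Add(Add(-299, 565), Add(-154, Mul(-14, Add(3, Mul(-1, 6))))) = Add(266, Add(-154, Mul(-14, Add(3, -6)))) = Add(266, Add(-154, Mul(-14, -3))) = Add(266, Add(-154, 42)) = Add(266, -112) = 154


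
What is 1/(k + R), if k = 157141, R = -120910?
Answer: 1/36231 ≈ 2.7601e-5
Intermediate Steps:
1/(k + R) = 1/(157141 - 120910) = 1/36231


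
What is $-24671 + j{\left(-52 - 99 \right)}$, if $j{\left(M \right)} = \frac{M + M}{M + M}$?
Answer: $-24670$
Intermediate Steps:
$j{\left(M \right)} = 1$ ($j{\left(M \right)} = \frac{2 M}{2 M} = 2 M \frac{1}{2 M} = 1$)
$-24671 + j{\left(-52 - 99 \right)} = -24671 + 1 = -24670$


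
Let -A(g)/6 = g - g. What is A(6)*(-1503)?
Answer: 0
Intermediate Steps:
A(g) = 0 (A(g) = -6*(g - g) = -6*0 = 0)
A(6)*(-1503) = 0*(-1503) = 0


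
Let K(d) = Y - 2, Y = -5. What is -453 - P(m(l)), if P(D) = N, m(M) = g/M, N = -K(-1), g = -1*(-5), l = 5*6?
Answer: -460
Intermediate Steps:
K(d) = -7 (K(d) = -5 - 2 = -7)
l = 30
g = 5
N = 7 (N = -1*(-7) = 7)
m(M) = 5/M
P(D) = 7
-453 - P(m(l)) = -453 - 1*7 = -453 - 7 = -460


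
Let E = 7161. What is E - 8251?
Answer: -1090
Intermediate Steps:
E - 8251 = 7161 - 8251 = -1090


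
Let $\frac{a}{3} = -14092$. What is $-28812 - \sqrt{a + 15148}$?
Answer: $-28812 - 2 i \sqrt{6782} \approx -28812.0 - 164.71 i$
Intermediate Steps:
$a = -42276$ ($a = 3 \left(-14092\right) = -42276$)
$-28812 - \sqrt{a + 15148} = -28812 - \sqrt{-42276 + 15148} = -28812 - \sqrt{-27128} = -28812 - 2 i \sqrt{6782}$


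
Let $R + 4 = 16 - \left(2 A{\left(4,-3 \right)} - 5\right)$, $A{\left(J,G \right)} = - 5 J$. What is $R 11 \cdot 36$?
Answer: $22572$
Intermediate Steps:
$R = 57$ ($R = -4 - \left(-21 + 2 \left(-5\right) 4\right) = -4 + \left(16 - \left(2 \left(-20\right) - 5\right)\right) = -4 + \left(16 - \left(-40 - 5\right)\right) = -4 + \left(16 - -45\right) = -4 + \left(16 + 45\right) = -4 + 61 = 57$)
$R 11 \cdot 36 = 57 \cdot 11 \cdot 36 = 627 \cdot 36 = 22572$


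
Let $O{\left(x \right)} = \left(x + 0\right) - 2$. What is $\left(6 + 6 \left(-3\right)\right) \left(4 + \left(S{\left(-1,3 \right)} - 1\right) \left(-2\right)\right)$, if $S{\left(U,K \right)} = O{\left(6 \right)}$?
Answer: $24$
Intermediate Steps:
$O{\left(x \right)} = -2 + x$ ($O{\left(x \right)} = x - 2 = -2 + x$)
$S{\left(U,K \right)} = 4$ ($S{\left(U,K \right)} = -2 + 6 = 4$)
$\left(6 + 6 \left(-3\right)\right) \left(4 + \left(S{\left(-1,3 \right)} - 1\right) \left(-2\right)\right) = \left(6 + 6 \left(-3\right)\right) \left(4 + \left(4 - 1\right) \left(-2\right)\right) = \left(6 - 18\right) \left(4 + 3 \left(-2\right)\right) = - 12 \left(4 - 6\right) = \left(-12\right) \left(-2\right) = 24$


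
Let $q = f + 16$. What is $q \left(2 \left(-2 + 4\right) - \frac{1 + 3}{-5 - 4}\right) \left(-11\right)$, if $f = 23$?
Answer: $- \frac{5720}{3} \approx -1906.7$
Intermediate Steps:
$q = 39$ ($q = 23 + 16 = 39$)
$q \left(2 \left(-2 + 4\right) - \frac{1 + 3}{-5 - 4}\right) \left(-11\right) = 39 \left(2 \left(-2 + 4\right) - \frac{1 + 3}{-5 - 4}\right) \left(-11\right) = 39 \left(2 \cdot 2 - \frac{4}{-9}\right) \left(-11\right) = 39 \left(4 - 4 \left(- \frac{1}{9}\right)\right) \left(-11\right) = 39 \left(4 - - \frac{4}{9}\right) \left(-11\right) = 39 \left(4 + \frac{4}{9}\right) \left(-11\right) = 39 \cdot \frac{40}{9} \left(-11\right) = \frac{520}{3} \left(-11\right) = - \frac{5720}{3}$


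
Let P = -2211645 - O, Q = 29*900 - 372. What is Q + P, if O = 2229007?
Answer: -4414924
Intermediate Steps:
Q = 25728 (Q = 26100 - 372 = 25728)
P = -4440652 (P = -2211645 - 1*2229007 = -2211645 - 2229007 = -4440652)
Q + P = 25728 - 4440652 = -4414924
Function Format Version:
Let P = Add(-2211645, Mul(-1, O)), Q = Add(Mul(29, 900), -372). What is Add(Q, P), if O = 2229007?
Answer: -4414924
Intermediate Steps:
Q = 25728 (Q = Add(26100, -372) = 25728)
P = -4440652 (P = Add(-2211645, Mul(-1, 2229007)) = Add(-2211645, -2229007) = -4440652)
Add(Q, P) = Add(25728, -4440652) = -4414924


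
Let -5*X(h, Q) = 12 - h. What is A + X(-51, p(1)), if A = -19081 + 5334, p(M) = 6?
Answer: -68798/5 ≈ -13760.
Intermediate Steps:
X(h, Q) = -12/5 + h/5 (X(h, Q) = -(12 - h)/5 = -12/5 + h/5)
A = -13747
A + X(-51, p(1)) = -13747 + (-12/5 + (1/5)*(-51)) = -13747 + (-12/5 - 51/5) = -13747 - 63/5 = -68798/5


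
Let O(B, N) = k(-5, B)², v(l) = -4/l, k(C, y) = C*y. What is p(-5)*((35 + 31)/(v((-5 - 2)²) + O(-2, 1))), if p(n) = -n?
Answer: 2695/816 ≈ 3.3027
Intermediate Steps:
O(B, N) = 25*B² (O(B, N) = (-5*B)² = 25*B²)
p(-5)*((35 + 31)/(v((-5 - 2)²) + O(-2, 1))) = (-1*(-5))*((35 + 31)/(-4/(-5 - 2)² + 25*(-2)²)) = 5*(66/(-4/((-7)²) + 25*4)) = 5*(66/(-4/49 + 100)) = 5*(66/(4896/49)) = 5*(66*(49/4896)) = 5*(539/816) = 2695/816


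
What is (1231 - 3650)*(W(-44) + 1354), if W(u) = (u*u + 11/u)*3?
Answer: -69292255/4 ≈ -1.7323e+7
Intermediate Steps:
W(u) = 3*u² + 33/u (W(u) = (u² + 11/u)*3 = 3*u² + 33/u)
(1231 - 3650)*(W(-44) + 1354) = (1231 - 3650)*(3*(11 + (-44)³)/(-44) + 1354) = -2419*(3*(-1/44)*(11 - 85184) + 1354) = -2419*(3*(-1/44)*(-85173) + 1354) = -2419*(23229/4 + 1354) = -2419*28645/4 = -69292255/4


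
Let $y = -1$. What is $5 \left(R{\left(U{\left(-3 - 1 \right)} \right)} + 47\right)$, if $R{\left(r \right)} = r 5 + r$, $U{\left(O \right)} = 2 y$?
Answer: $175$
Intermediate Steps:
$U{\left(O \right)} = -2$ ($U{\left(O \right)} = 2 \left(-1\right) = -2$)
$R{\left(r \right)} = 6 r$ ($R{\left(r \right)} = 5 r + r = 6 r$)
$5 \left(R{\left(U{\left(-3 - 1 \right)} \right)} + 47\right) = 5 \left(6 \left(-2\right) + 47\right) = 5 \left(-12 + 47\right) = 5 \cdot 35 = 175$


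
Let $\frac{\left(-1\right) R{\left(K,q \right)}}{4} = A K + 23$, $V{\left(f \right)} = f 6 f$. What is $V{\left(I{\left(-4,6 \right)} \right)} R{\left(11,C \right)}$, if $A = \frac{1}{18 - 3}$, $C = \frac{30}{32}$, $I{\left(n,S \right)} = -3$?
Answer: $- \frac{25632}{5} \approx -5126.4$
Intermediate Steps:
$C = \frac{15}{16}$ ($C = 30 \cdot \frac{1}{32} = \frac{15}{16} \approx 0.9375$)
$V{\left(f \right)} = 6 f^{2}$ ($V{\left(f \right)} = 6 f f = 6 f^{2}$)
$A = \frac{1}{15} \approx 0.066667$
$R{\left(K,q \right)} = -92 - \frac{4 K}{15}$ ($R{\left(K,q \right)} = - 4 \left(\frac{K}{15} + 23\right) = - 4 \left(23 + \frac{K}{15}\right) = -92 - \frac{4 K}{15}$)
$V{\left(I{\left(-4,6 \right)} \right)} R{\left(11,C \right)} = 6 \left(-3\right)^{2} \left(-92 - \frac{44}{15}\right) = 6 \cdot 9 \left(-92 - \frac{44}{15}\right) = 54 \left(- \frac{1424}{15}\right) = - \frac{25632}{5}$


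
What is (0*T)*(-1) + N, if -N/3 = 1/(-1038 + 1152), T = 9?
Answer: -1/38 ≈ -0.026316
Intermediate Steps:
N = -1/38 (N = -3/(-1038 + 1152) = -3/114 = -3*1/114 = -1/38 ≈ -0.026316)
(0*T)*(-1) + N = (0*9)*(-1) - 1/38 = 0*(-1) - 1/38 = 0 - 1/38 = -1/38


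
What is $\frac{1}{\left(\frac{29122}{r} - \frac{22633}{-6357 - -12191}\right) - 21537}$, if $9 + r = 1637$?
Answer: $- \frac{1187219}{25552504200} \approx -4.6462 \cdot 10^{-5}$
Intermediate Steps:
$r = 1628$ ($r = -9 + 1637 = 1628$)
$\frac{1}{\left(\frac{29122}{r} - \frac{22633}{-6357 - -12191}\right) - 21537} = \frac{1}{\left(\frac{29122}{1628} - \frac{22633}{-6357 - -12191}\right) - 21537} = \frac{1}{\left(29122 \cdot \frac{1}{1628} - \frac{22633}{-6357 + 12191}\right) - 21537} = \frac{1}{\left(\frac{14561}{814} - \frac{22633}{5834}\right) - 21537} = \frac{1}{\frac{16631403}{1187219} - 21537} = \frac{1}{- \frac{25552504200}{1187219}} = - \frac{1187219}{25552504200}$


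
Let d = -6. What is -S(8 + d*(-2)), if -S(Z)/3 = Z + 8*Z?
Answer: 540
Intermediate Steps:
S(Z) = -27*Z (S(Z) = -3*(Z + 8*Z) = -27*Z)
-S(8 + d*(-2)) = -(-27)*(8 - 6*(-2)) = -(-27)*(8 + 12) = -(-27)*20 = -1*(-540) = 540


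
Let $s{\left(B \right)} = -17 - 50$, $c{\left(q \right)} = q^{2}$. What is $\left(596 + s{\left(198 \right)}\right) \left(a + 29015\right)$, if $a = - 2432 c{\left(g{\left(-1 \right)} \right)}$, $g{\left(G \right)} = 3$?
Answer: $3770183$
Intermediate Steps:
$a = -21888$ ($a = - 2432 \cdot 3^{2} = \left(-2432\right) 9 = -21888$)
$s{\left(B \right)} = -67$
$\left(596 + s{\left(198 \right)}\right) \left(a + 29015\right) = \left(596 - 67\right) \left(-21888 + 29015\right) = 529 \cdot 7127 = 3770183$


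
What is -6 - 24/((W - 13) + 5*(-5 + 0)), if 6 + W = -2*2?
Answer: -11/2 ≈ -5.5000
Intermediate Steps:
W = -10 (W = -6 - 2*2 = -6 - 4 = -10)
-6 - 24/((W - 13) + 5*(-5 + 0)) = -6 - 24/((-10 - 13) + 5*(-5 + 0)) = -6 - 24/(-23 + 5*(-5)) = -6 - 24/(-23 - 25) = -6 - 24/(-48) = -6 - 1/48*(-24) = -6 + ½ = -11/2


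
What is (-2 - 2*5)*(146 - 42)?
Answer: -1248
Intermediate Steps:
(-2 - 2*5)*(146 - 42) = (-2 - 10)*104 = -12*104 = -1248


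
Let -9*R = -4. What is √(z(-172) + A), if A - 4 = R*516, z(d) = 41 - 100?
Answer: √1569/3 ≈ 13.204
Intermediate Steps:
R = 4/9 (R = -⅑*(-4) = 4/9 ≈ 0.44444)
z(d) = -59
A = 700/3 (A = 4 + (4/9)*516 = 4 + 688/3 = 700/3 ≈ 233.33)
√(z(-172) + A) = √(-59 + 700/3) = √(523/3) = √1569/3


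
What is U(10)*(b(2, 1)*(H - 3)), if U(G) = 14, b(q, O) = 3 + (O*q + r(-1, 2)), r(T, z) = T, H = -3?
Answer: -336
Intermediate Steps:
b(q, O) = 2 + O*q (b(q, O) = 3 + (O*q - 1) = 3 + (-1 + O*q) = 2 + O*q)
U(10)*(b(2, 1)*(H - 3)) = 14*((2 + 1*2)*(-3 - 3)) = 14*((2 + 2)*(-6)) = 14*(4*(-6)) = 14*(-24) = -336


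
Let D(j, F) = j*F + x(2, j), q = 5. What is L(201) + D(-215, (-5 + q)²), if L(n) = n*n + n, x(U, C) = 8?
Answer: 40610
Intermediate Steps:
D(j, F) = 8 + F*j (D(j, F) = j*F + 8 = F*j + 8 = 8 + F*j)
L(n) = n + n² (L(n) = n² + n = n + n²)
L(201) + D(-215, (-5 + q)²) = 201*(1 + 201) + (8 + (-5 + 5)²*(-215)) = 201*202 + (8 + 0²*(-215)) = 40602 + (8 + 0*(-215)) = 40602 + (8 + 0) = 40602 + 8 = 40610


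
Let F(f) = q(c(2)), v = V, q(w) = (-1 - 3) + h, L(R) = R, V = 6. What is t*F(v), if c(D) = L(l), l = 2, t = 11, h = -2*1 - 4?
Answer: -110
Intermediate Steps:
h = -6 (h = -2 - 4 = -6)
c(D) = 2
q(w) = -10 (q(w) = (-1 - 3) - 6 = -4 - 6 = -10)
v = 6
F(f) = -10
t*F(v) = 11*(-10) = -110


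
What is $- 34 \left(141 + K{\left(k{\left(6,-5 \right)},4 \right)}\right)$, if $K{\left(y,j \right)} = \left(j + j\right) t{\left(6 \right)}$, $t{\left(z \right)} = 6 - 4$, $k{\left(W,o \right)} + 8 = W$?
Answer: $-5338$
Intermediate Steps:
$k{\left(W,o \right)} = -8 + W$
$t{\left(z \right)} = 2$
$K{\left(y,j \right)} = 4 j$ ($K{\left(y,j \right)} = \left(j + j\right) 2 = 2 j 2 = 4 j$)
$- 34 \left(141 + K{\left(k{\left(6,-5 \right)},4 \right)}\right) = - 34 \left(141 + 4 \cdot 4\right) = - 34 \left(141 + 16\right) = \left(-34\right) 157 = -5338$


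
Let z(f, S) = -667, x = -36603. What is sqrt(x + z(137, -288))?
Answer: I*sqrt(37270) ≈ 193.05*I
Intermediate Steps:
sqrt(x + z(137, -288)) = sqrt(-36603 - 667) = sqrt(-37270) = I*sqrt(37270)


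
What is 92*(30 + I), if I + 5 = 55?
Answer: 7360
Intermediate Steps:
I = 50 (I = -5 + 55 = 50)
92*(30 + I) = 92*(30 + 50) = 92*80 = 7360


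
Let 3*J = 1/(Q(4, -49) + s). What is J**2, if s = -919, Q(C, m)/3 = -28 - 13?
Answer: 1/9771876 ≈ 1.0233e-7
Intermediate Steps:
Q(C, m) = -123 (Q(C, m) = 3*(-28 - 13) = 3*(-41) = -123)
J = -1/3126 (J = 1/(3*(-123 - 919)) = (1/3)/(-1042) = (1/3)*(-1/1042) = -1/3126 ≈ -0.00031990)
J**2 = (-1/3126)**2 = 1/9771876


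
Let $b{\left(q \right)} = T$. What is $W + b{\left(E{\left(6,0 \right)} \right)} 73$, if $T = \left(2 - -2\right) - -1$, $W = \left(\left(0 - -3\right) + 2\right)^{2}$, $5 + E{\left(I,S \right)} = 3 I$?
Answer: $390$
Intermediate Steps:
$E{\left(I,S \right)} = -5 + 3 I$
$W = 25$ ($W = \left(\left(0 + 3\right) + 2\right)^{2} = \left(3 + 2\right)^{2} = 5^{2} = 25$)
$T = 5$ ($T = \left(2 + 2\right) + 1 = 4 + 1 = 5$)
$b{\left(q \right)} = 5$
$W + b{\left(E{\left(6,0 \right)} \right)} 73 = 25 + 5 \cdot 73 = 25 + 365 = 390$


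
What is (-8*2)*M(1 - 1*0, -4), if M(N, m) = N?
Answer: -16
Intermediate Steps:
(-8*2)*M(1 - 1*0, -4) = (-8*2)*(1 - 1*0) = -16*(1 + 0) = -16*1 = -16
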